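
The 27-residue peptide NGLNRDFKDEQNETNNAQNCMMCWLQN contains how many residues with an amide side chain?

Asparagine (N) and glutamine (Q) have uncharged amide side chains.
Matching residues: N1, N4, Q11, N12, N15, N16, Q18, N19, Q26, N27.

10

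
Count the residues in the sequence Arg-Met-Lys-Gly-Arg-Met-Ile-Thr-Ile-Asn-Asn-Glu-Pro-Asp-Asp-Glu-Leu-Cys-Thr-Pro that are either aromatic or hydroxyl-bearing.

Aromatic: F, W, Y. Hydroxyl-bearing: S, T, Y.
Aromatic residues here: none (0).
Hydroxyl-bearing residues here: Thr8, Thr19 (2).
(Y belongs to both groups, but none appear in this sequence.) Total = 0 + 2 = 2.

2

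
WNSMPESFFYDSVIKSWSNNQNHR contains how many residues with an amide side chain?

5

Asparagine (N) and glutamine (Q) have uncharged amide side chains.
Matching residues: N2, N19, N20, Q21, N22.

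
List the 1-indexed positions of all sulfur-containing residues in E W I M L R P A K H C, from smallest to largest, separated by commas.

4, 11

The sulfur-bearing residues are cysteine (–SH) and methionine (–S–CH₃).
Matching residues: M4, C11.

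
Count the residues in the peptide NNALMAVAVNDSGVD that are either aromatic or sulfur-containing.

Aromatic: F, W, Y. Sulfur-containing: C, M.
Aromatic residues here: none (0).
Sulfur-containing residues here: M5 (1).
The two groups share no amino acid, so total = 0 + 1 = 1.

1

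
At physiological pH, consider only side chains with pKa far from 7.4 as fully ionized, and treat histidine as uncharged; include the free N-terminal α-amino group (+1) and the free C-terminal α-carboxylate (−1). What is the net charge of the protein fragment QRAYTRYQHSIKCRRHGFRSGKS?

+7

The side chains ionized at physiological pH are Lys/Arg (+1) and Asp/Glu (−1); with His treated as neutral, nothing else contributes.
Positive (K, R): R2, R6, K12, R14, R15, R19, K22 → +7.
Negative (D, E): none → −0.
The N-terminus (+1) and C-terminus (−1) cancel.
Net charge = (+7) + (−0) = +7.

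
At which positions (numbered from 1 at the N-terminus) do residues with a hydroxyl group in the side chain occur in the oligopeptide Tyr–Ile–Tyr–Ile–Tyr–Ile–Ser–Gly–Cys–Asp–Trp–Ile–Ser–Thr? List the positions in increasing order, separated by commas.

1, 3, 5, 7, 13, 14

Serine (S), threonine (T), and tyrosine (Y) each carry a hydroxyl group on the side chain.
Matching residues: Tyr1, Tyr3, Tyr5, Ser7, Ser13, Thr14.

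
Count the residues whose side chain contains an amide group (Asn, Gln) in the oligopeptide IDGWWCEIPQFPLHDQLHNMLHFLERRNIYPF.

Matching residues: Q10, Q16, N19, N28.

4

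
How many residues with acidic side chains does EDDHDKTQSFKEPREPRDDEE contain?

10

Aspartate (D) and glutamate (E) have carboxylic-acid side chains and are the acidic amino acids.
Matching residues: E1, D2, D3, D5, E12, E15, D18, D19, E20, E21.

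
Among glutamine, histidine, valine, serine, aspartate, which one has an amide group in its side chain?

glutamine

Asparagine (N) and glutamine (Q) have uncharged amide side chains.
Of the listed options, only glutamine belongs to this group.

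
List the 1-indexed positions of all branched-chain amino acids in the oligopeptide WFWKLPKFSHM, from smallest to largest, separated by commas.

5

V, L, and I make up the branched-chain aliphatic group.
Matching residues: L5.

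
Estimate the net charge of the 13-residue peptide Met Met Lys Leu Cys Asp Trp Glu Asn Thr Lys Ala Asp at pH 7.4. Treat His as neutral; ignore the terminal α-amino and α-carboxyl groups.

-1

The side chains ionized at physiological pH are Lys/Arg (+1) and Asp/Glu (−1); with His treated as neutral, nothing else contributes.
Positive (K, R): Lys3, Lys11 → +2.
Negative (D, E): Asp6, Glu8, Asp13 → −3.
Net charge = (+2) + (−3) = −1.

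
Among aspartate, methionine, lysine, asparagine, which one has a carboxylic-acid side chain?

aspartate

Only D (aspartate) and E (glutamate) carry a side-chain carboxylic acid.
Of the listed options, only aspartate belongs to this group.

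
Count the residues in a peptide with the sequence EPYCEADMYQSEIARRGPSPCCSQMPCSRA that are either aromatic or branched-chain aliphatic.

Aromatic: F, W, Y. Branched-chain aliphatic: I, L, V.
Aromatic residues here: Y3, Y9 (2).
Branched-chain aliphatic residues here: I13 (1).
The two groups share no amino acid, so total = 2 + 1 = 3.

3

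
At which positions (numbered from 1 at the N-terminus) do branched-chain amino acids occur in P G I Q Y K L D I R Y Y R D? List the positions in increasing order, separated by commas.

Valine (V), leucine (L), and isoleucine (I) are the branched-chain amino acids.
Matching residues: I3, L7, I9.

3, 7, 9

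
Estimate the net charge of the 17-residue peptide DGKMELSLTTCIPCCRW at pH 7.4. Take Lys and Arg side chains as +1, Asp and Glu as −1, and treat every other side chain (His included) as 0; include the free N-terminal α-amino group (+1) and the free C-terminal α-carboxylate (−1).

0

Positive (K, R): K3, R16 → +2.
Negative (D, E): D1, E5 → −2.
The N-terminus (+1) and C-terminus (−1) cancel.
Net charge = (+2) + (−2) = 0.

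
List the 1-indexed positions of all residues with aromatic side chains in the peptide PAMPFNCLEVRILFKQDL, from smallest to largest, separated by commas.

5, 14

Phenylalanine (F), tryptophan (W), and tyrosine (Y) have aromatic ring side chains.
Matching residues: F5, F14.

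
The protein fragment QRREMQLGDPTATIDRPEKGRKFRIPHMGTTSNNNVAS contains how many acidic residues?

The acidic residues are Asp (D) and Glu (E), whose side chains end in a carboxylate group.
Matching residues: E4, D9, D15, E18.

4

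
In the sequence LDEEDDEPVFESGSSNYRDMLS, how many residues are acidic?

The acidic residues are Asp (D) and Glu (E), whose side chains end in a carboxylate group.
Matching residues: D2, E3, E4, D5, D6, E7, E11, D19.

8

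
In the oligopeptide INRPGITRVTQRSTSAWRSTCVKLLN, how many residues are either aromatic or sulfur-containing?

2

Aromatic: F, W, Y. Sulfur-containing: C, M.
Aromatic residues here: W17 (1).
Sulfur-containing residues here: C21 (1).
The two groups share no amino acid, so total = 1 + 1 = 2.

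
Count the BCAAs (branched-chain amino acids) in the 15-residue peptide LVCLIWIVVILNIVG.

The BCAAs are Val, Leu, and Ile — aliphatic side chains with a branch point.
Matching residues: L1, V2, L4, I5, I7, V8, V9, I10, L11, I13, V14.

11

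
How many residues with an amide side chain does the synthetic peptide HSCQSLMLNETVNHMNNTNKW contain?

Only N (asparagine) and Q (glutamine) carry a side-chain carboxamide.
Matching residues: Q4, N9, N13, N16, N17, N19.

6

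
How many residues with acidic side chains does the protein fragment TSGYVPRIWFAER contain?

1

Only D (aspartate) and E (glutamate) carry a side-chain carboxylic acid.
Matching residues: E12.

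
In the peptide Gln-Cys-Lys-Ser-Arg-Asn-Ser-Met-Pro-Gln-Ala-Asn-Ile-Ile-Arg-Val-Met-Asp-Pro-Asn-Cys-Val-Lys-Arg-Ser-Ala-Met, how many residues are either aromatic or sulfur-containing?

5

Aromatic: F, W, Y. Sulfur-containing: C, M.
Aromatic residues here: none (0).
Sulfur-containing residues here: Cys2, Met8, Met17, Cys21, Met27 (5).
The two groups share no amino acid, so total = 0 + 5 = 5.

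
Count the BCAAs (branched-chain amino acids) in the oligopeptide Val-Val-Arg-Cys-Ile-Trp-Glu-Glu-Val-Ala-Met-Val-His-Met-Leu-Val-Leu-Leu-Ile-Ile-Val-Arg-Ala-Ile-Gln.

13

V, L, and I make up the branched-chain aliphatic group.
Matching residues: Val1, Val2, Ile5, Val9, Val12, Leu15, Val16, Leu17, Leu18, Ile19, Ile20, Val21, Ile24.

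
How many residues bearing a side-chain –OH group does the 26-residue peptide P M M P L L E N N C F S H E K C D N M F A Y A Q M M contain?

The –OH-bearing residues are Ser, Thr (aliphatic alcohols), and Tyr (phenol).
Matching residues: S12, Y22.

2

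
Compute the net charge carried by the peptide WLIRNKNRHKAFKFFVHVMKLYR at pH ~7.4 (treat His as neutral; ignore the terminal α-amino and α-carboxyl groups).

At pH ~7.4 the Lys and Arg side chains are protonated (+1), the Asp and Glu side chains are deprotonated (−1), and with His taken as neutral all other side chains carry no charge.
Positive (K, R): R4, K6, R8, K10, K13, K20, R23 → +7.
Negative (D, E): none → −0.
Net charge = (+7) + (−0) = +7.

+7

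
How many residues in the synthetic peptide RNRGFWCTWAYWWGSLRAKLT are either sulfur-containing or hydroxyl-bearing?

5

Sulfur-containing: C, M. Hydroxyl-bearing: S, T, Y.
Sulfur-containing residues here: C7 (1).
Hydroxyl-bearing residues here: T8, Y11, S15, T21 (4).
The two groups share no amino acid, so total = 1 + 4 = 5.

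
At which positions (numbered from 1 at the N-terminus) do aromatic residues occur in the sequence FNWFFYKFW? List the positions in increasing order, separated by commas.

The aromatic amino acids are Phe (F, benzyl), Trp (W, indole), and Tyr (Y, phenol).
Matching residues: F1, W3, F4, F5, Y6, F8, W9.

1, 3, 4, 5, 6, 8, 9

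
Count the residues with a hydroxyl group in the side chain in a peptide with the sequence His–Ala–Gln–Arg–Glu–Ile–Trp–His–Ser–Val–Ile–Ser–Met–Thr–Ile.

The –OH-bearing residues are Ser, Thr (aliphatic alcohols), and Tyr (phenol).
Matching residues: Ser9, Ser12, Thr14.

3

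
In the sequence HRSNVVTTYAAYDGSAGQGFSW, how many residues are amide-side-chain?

2

The amide-side-chain residues are Asn (N) and Gln (Q).
Matching residues: N4, Q18.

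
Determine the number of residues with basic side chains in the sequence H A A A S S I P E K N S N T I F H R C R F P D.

5

Lysine (K), arginine (R), and histidine (H) have basic, nitrogen-containing side chains.
Matching residues: H1, K10, H17, R18, R20.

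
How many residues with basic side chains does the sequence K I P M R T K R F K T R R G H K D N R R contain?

11

K, R, and H are the three residues with basic side chains (ε-amine, guanidinium, and imidazole respectively).
Matching residues: K1, R5, K7, R8, K10, R12, R13, H15, K16, R19, R20.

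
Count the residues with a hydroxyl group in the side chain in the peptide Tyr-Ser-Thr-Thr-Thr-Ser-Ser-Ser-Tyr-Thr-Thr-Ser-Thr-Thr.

14

S, T, and Y are the three residues with a side-chain hydroxyl.
Matching residues: Tyr1, Ser2, Thr3, Thr4, Thr5, Ser6, Ser7, Ser8, Tyr9, Thr10, Thr11, Ser12, Thr13, Thr14.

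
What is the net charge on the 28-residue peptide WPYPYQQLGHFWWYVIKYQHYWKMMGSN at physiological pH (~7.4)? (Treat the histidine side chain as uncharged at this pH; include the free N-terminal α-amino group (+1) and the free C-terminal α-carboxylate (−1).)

Near pH 7.4, K and R contribute +1 each, D and E contribute −1 each, and every other side chain (His included, as stated) is uncharged.
Positive (K, R): K17, K23 → +2.
Negative (D, E): none → −0.
The N-terminus (+1) and C-terminus (−1) cancel.
Net charge = (+2) + (−0) = +2.

+2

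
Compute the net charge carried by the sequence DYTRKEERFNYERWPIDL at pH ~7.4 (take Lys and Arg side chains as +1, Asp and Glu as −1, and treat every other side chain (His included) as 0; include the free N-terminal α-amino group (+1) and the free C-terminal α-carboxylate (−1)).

-1

Positive (K, R): R4, K5, R8, R13 → +4.
Negative (D, E): D1, E6, E7, E12, D17 → −5.
The N-terminus (+1) and C-terminus (−1) cancel.
Net charge = (+4) + (−5) = −1.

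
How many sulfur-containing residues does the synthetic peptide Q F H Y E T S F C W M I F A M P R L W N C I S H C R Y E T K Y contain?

5

The sulfur-bearing residues are cysteine (–SH) and methionine (–S–CH₃).
Matching residues: C9, M11, M15, C21, C25.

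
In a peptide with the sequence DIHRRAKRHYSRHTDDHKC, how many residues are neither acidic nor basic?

6

Acidic: D, E. Basic: K, R, H. All other residues are neither.
Matching residues: I2, A6, Y10, S11, T14, C19.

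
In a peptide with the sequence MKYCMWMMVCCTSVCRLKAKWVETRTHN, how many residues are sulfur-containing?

Only Cys (C) and Met (M) have a sulfur atom in the side chain.
Matching residues: M1, C4, M5, M7, M8, C10, C11, C15.

8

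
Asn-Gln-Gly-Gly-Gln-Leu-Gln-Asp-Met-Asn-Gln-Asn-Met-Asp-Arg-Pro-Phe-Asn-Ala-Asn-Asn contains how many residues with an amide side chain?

10

Only N (asparagine) and Q (glutamine) carry a side-chain carboxamide.
Matching residues: Asn1, Gln2, Gln5, Gln7, Asn10, Gln11, Asn12, Asn18, Asn20, Asn21.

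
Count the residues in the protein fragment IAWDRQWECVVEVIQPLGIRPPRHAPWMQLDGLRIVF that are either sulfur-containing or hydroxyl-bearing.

2

Sulfur-containing: C, M. Hydroxyl-bearing: S, T, Y.
Sulfur-containing residues here: C9, M28 (2).
Hydroxyl-bearing residues here: none (0).
The two groups share no amino acid, so total = 2 + 0 = 2.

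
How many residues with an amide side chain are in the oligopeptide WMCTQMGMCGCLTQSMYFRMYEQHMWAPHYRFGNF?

Only N (asparagine) and Q (glutamine) carry a side-chain carboxamide.
Matching residues: Q5, Q14, Q23, N34.

4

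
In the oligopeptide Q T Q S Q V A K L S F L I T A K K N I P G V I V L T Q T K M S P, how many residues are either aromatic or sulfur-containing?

2

Aromatic: F, W, Y. Sulfur-containing: C, M.
Aromatic residues here: F11 (1).
Sulfur-containing residues here: M30 (1).
The two groups share no amino acid, so total = 1 + 1 = 2.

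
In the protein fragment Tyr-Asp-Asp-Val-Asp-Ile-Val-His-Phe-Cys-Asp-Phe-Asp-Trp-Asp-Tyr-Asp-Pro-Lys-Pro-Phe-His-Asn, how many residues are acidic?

7

Only D (aspartate) and E (glutamate) carry a side-chain carboxylic acid.
Matching residues: Asp2, Asp3, Asp5, Asp11, Asp13, Asp15, Asp17.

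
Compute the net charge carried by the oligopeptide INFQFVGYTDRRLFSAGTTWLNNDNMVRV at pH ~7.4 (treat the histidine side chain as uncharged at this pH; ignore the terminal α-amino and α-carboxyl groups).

+1

Near pH 7.4, K and R contribute +1 each, D and E contribute −1 each, and every other side chain (His included, as stated) is uncharged.
Positive (K, R): R11, R12, R28 → +3.
Negative (D, E): D10, D24 → −2.
Net charge = (+3) + (−2) = +1.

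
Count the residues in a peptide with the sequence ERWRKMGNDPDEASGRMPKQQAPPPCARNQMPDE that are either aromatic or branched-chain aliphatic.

Aromatic: F, W, Y. Branched-chain aliphatic: I, L, V.
Aromatic residues here: W3 (1).
Branched-chain aliphatic residues here: none (0).
The two groups share no amino acid, so total = 1 + 0 = 1.

1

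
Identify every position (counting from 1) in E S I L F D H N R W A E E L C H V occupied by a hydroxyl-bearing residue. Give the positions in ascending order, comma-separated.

The –OH-bearing residues are Ser, Thr (aliphatic alcohols), and Tyr (phenol).
Matching residues: S2.

2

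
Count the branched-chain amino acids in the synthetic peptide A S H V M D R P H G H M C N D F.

Valine (V), leucine (L), and isoleucine (I) are the branched-chain amino acids.
Matching residues: V4.

1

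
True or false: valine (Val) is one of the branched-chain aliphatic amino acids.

V, L, and I make up the branched-chain aliphatic group.
Valine is in this group.

True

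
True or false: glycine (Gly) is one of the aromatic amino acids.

False

Phenylalanine (F), tryptophan (W), and tyrosine (Y) have aromatic ring side chains.
Glycine is not in this group.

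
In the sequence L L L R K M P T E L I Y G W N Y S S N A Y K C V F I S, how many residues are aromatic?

5

F, W, and Y each carry an aromatic ring on the side chain.
Matching residues: Y12, W14, Y16, Y21, F25.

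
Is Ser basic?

The basic amino acids are Lys (K), Arg (R), and His (H).
Serine is not in this group.

No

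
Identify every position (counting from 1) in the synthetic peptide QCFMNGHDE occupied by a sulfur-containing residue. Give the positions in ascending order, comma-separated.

Cysteine (C, thiol) and methionine (M, thioether) are the two sulfur-containing amino acids.
Matching residues: C2, M4.

2, 4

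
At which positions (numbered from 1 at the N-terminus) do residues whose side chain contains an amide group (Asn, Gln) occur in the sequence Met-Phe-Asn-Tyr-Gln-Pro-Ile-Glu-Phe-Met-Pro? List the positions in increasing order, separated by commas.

3, 5

Matching residues: Asn3, Gln5.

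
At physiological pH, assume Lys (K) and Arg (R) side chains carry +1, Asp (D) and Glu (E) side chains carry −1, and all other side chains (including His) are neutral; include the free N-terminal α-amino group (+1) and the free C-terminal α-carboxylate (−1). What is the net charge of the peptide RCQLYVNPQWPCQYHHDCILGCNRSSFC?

+1

Positive (K, R): R1, R24 → +2.
Negative (D, E): D17 → −1.
The N-terminus (+1) and C-terminus (−1) cancel.
Net charge = (+2) + (−1) = +1.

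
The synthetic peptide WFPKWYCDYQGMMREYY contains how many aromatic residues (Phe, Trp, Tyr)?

7

Matching residues: W1, F2, W5, Y6, Y9, Y16, Y17.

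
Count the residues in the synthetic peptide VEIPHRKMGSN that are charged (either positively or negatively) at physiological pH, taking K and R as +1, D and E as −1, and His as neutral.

3

Charged side chains at pH ~7.4: K, R (positive); D, E (negative).
Matching residues: E2, R6, K7.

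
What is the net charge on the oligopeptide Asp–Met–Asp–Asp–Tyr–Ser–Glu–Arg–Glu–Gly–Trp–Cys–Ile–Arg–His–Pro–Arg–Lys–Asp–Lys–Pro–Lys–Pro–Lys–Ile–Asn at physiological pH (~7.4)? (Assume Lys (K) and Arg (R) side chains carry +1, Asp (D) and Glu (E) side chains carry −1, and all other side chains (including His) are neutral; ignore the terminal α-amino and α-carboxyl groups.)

+1

Positive (K, R): Arg8, Arg14, Arg17, Lys18, Lys20, Lys22, Lys24 → +7.
Negative (D, E): Asp1, Asp3, Asp4, Glu7, Glu9, Asp19 → −6.
Net charge = (+7) + (−6) = +1.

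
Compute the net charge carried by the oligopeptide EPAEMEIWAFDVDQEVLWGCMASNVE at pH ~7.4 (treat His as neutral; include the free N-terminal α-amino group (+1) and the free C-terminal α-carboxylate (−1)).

-7

The side chains ionized at physiological pH are Lys/Arg (+1) and Asp/Glu (−1); with His treated as neutral, nothing else contributes.
Positive (K, R): none → +0.
Negative (D, E): E1, E4, E6, D11, D13, E15, E26 → −7.
The N-terminus (+1) and C-terminus (−1) cancel.
Net charge = (+0) + (−7) = −7.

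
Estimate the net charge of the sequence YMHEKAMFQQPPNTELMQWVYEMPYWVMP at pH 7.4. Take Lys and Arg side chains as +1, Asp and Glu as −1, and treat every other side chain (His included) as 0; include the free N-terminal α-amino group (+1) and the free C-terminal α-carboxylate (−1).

Positive (K, R): K5 → +1.
Negative (D, E): E4, E15, E22 → −3.
The N-terminus (+1) and C-terminus (−1) cancel.
Net charge = (+1) + (−3) = −2.

-2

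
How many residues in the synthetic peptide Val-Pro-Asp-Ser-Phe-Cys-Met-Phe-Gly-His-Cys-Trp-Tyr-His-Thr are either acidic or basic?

3

Acidic: D, E. Basic: H, K, R.
Acidic residues here: Asp3 (1).
Basic residues here: His10, His14 (2).
The two groups share no amino acid, so total = 1 + 2 = 3.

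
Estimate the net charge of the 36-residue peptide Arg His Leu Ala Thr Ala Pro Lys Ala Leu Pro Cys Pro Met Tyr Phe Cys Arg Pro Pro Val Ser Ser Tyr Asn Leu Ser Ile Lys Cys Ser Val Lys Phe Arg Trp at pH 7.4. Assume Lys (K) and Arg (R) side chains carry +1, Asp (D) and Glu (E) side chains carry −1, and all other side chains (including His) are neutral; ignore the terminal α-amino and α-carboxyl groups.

+6

Positive (K, R): Arg1, Lys8, Arg18, Lys29, Lys33, Arg35 → +6.
Negative (D, E): none → −0.
Net charge = (+6) + (−0) = +6.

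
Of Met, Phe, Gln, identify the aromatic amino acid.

Phe

The aromatic amino acids are Phe (F, benzyl), Trp (W, indole), and Tyr (Y, phenol).
Of the listed options, only Phe belongs to this group.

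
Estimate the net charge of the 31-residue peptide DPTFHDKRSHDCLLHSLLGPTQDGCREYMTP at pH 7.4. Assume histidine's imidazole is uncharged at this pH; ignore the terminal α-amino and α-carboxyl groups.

At pH ~7.4 the Lys and Arg side chains are protonated (+1), the Asp and Glu side chains are deprotonated (−1), and with His taken as neutral all other side chains carry no charge.
Positive (K, R): K7, R8, R26 → +3.
Negative (D, E): D1, D6, D11, D23, E27 → −5.
Net charge = (+3) + (−5) = −2.

-2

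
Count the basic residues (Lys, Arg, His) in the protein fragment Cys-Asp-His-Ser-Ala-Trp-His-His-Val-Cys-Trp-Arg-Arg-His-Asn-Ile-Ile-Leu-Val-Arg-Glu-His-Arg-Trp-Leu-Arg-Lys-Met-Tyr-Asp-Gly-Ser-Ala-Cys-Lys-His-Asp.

Matching residues: His3, His7, His8, Arg12, Arg13, His14, Arg20, His22, Arg23, Arg26, Lys27, Lys35, His36.

13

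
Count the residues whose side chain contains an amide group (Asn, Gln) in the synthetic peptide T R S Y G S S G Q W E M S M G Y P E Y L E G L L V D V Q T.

2

Matching residues: Q9, Q28.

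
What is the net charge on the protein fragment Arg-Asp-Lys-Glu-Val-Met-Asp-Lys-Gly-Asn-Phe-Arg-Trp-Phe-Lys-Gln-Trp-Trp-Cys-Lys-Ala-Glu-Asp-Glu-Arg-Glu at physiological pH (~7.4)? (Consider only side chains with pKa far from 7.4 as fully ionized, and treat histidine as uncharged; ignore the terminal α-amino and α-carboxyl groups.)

Near pH 7.4, K and R contribute +1 each, D and E contribute −1 each, and every other side chain (His included, as stated) is uncharged.
Positive (K, R): Arg1, Lys3, Lys8, Arg12, Lys15, Lys20, Arg25 → +7.
Negative (D, E): Asp2, Glu4, Asp7, Glu22, Asp23, Glu24, Glu26 → −7.
Net charge = (+7) + (−7) = 0.

0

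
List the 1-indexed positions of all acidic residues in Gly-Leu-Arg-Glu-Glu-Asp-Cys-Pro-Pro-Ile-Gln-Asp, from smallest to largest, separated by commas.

Aspartate (D) and glutamate (E) have carboxylic-acid side chains and are the acidic amino acids.
Matching residues: Glu4, Glu5, Asp6, Asp12.

4, 5, 6, 12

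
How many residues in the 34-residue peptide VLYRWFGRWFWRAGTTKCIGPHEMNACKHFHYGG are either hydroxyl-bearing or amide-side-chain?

5

Hydroxyl-bearing: S, T, Y. Amide-side-chain: N, Q.
Hydroxyl-bearing residues here: Y3, T15, T16, Y32 (4).
Amide-side-chain residues here: N25 (1).
The two groups share no amino acid, so total = 4 + 1 = 5.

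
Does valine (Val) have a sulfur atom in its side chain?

Cysteine (C, thiol) and methionine (M, thioether) are the two sulfur-containing amino acids.
Valine is not in this group.

No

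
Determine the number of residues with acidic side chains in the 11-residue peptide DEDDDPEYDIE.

The acidic residues are Asp (D) and Glu (E), whose side chains end in a carboxylate group.
Matching residues: D1, E2, D3, D4, D5, E7, D9, E11.

8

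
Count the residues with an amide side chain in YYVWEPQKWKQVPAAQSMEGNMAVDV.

4

Asparagine (N) and glutamine (Q) have uncharged amide side chains.
Matching residues: Q7, Q11, Q16, N21.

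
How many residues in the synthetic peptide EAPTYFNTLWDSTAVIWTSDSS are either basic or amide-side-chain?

1

Basic: H, K, R. Amide-side-chain: N, Q.
Basic residues here: none (0).
Amide-side-chain residues here: N7 (1).
The two groups share no amino acid, so total = 0 + 1 = 1.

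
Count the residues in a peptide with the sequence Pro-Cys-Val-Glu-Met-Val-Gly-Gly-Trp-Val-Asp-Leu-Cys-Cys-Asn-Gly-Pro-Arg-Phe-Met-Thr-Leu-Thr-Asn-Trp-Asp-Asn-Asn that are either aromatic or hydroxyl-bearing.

5

Aromatic: F, W, Y. Hydroxyl-bearing: S, T, Y.
Aromatic residues here: Trp9, Phe19, Trp25 (3).
Hydroxyl-bearing residues here: Thr21, Thr23 (2).
(Y belongs to both groups, but none appear in this sequence.) Total = 3 + 2 = 5.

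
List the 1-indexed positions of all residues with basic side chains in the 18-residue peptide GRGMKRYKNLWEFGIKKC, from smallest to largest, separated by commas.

The basic amino acids are Lys (K), Arg (R), and His (H).
Matching residues: R2, K5, R6, K8, K16, K17.

2, 5, 6, 8, 16, 17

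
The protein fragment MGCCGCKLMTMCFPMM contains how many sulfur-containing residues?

9

Only Cys (C) and Met (M) have a sulfur atom in the side chain.
Matching residues: M1, C3, C4, C6, M9, M11, C12, M15, M16.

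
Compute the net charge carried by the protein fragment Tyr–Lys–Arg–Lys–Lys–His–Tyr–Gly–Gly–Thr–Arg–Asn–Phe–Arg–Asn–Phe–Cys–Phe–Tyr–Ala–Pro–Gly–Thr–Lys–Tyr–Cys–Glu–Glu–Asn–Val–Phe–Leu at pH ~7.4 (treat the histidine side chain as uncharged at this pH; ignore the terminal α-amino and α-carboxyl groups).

Near pH 7.4, K and R contribute +1 each, D and E contribute −1 each, and every other side chain (His included, as stated) is uncharged.
Positive (K, R): Lys2, Arg3, Lys4, Lys5, Arg11, Arg14, Lys24 → +7.
Negative (D, E): Glu27, Glu28 → −2.
Net charge = (+7) + (−2) = +5.

+5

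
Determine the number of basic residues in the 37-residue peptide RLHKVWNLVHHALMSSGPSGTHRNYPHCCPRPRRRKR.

14

Lysine (K), arginine (R), and histidine (H) have basic, nitrogen-containing side chains.
Matching residues: R1, H3, K4, H10, H11, H22, R23, H27, R31, R33, R34, R35, K36, R37.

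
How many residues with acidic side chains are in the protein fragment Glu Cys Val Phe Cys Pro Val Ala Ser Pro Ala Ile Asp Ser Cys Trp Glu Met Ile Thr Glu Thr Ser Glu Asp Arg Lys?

6

Aspartate (D) and glutamate (E) have carboxylic-acid side chains and are the acidic amino acids.
Matching residues: Glu1, Asp13, Glu17, Glu21, Glu24, Asp25.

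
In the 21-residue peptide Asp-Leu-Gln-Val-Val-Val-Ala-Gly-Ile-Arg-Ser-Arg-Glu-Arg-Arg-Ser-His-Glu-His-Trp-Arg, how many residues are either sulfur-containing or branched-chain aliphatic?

Sulfur-containing: C, M. Branched-chain aliphatic: I, L, V.
Sulfur-containing residues here: none (0).
Branched-chain aliphatic residues here: Leu2, Val4, Val5, Val6, Ile9 (5).
The two groups share no amino acid, so total = 0 + 5 = 5.

5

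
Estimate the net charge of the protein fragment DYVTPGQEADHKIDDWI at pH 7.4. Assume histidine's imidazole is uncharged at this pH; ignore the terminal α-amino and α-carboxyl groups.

At pH ~7.4 the Lys and Arg side chains are protonated (+1), the Asp and Glu side chains are deprotonated (−1), and with His taken as neutral all other side chains carry no charge.
Positive (K, R): K12 → +1.
Negative (D, E): D1, E8, D10, D14, D15 → −5.
Net charge = (+1) + (−5) = −4.

-4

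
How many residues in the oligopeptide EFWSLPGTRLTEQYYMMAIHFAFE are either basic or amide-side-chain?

3

Basic: H, K, R. Amide-side-chain: N, Q.
Basic residues here: R9, H20 (2).
Amide-side-chain residues here: Q13 (1).
The two groups share no amino acid, so total = 2 + 1 = 3.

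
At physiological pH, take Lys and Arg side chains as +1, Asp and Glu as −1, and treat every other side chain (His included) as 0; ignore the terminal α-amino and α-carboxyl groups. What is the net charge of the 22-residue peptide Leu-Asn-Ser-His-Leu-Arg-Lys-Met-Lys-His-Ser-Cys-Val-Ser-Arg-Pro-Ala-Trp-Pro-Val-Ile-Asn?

+4

Positive (K, R): Arg6, Lys7, Lys9, Arg15 → +4.
Negative (D, E): none → −0.
Net charge = (+4) + (−0) = +4.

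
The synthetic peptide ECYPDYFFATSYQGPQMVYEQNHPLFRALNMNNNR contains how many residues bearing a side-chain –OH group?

6

The –OH-bearing residues are Ser, Thr (aliphatic alcohols), and Tyr (phenol).
Matching residues: Y3, Y6, T10, S11, Y12, Y19.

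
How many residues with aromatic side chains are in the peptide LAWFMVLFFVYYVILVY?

7

F, W, and Y each carry an aromatic ring on the side chain.
Matching residues: W3, F4, F8, F9, Y11, Y12, Y17.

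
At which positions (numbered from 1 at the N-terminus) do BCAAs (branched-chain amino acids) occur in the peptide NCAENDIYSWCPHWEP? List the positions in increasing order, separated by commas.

7

The BCAAs are Val, Leu, and Ile — aliphatic side chains with a branch point.
Matching residues: I7.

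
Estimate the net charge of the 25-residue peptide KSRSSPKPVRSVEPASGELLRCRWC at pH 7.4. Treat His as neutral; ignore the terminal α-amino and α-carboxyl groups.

Near pH 7.4, K and R contribute +1 each, D and E contribute −1 each, and every other side chain (His included, as stated) is uncharged.
Positive (K, R): K1, R3, K7, R10, R21, R23 → +6.
Negative (D, E): E13, E18 → −2.
Net charge = (+6) + (−2) = +4.

+4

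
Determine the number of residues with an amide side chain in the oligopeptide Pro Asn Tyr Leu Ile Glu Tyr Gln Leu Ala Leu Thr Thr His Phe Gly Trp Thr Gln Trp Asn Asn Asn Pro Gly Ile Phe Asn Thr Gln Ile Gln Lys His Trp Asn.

Asparagine (N) and glutamine (Q) have uncharged amide side chains.
Matching residues: Asn2, Gln8, Gln19, Asn21, Asn22, Asn23, Asn28, Gln30, Gln32, Asn36.

10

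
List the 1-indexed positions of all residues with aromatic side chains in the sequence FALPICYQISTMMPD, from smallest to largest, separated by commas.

1, 7

The aromatic amino acids are Phe (F, benzyl), Trp (W, indole), and Tyr (Y, phenol).
Matching residues: F1, Y7.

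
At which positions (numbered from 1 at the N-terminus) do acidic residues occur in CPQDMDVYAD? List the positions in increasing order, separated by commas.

Only D (aspartate) and E (glutamate) carry a side-chain carboxylic acid.
Matching residues: D4, D6, D10.

4, 6, 10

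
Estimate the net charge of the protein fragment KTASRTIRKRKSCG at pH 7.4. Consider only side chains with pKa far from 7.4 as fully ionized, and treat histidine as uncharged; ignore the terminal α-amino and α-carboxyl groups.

The side chains ionized at physiological pH are Lys/Arg (+1) and Asp/Glu (−1); with His treated as neutral, nothing else contributes.
Positive (K, R): K1, R5, R8, K9, R10, K11 → +6.
Negative (D, E): none → −0.
Net charge = (+6) + (−0) = +6.

+6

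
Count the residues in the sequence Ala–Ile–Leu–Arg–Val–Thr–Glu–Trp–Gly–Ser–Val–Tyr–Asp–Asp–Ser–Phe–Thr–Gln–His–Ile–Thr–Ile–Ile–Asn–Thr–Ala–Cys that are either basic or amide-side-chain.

Basic: H, K, R. Amide-side-chain: N, Q.
Basic residues here: Arg4, His19 (2).
Amide-side-chain residues here: Gln18, Asn24 (2).
The two groups share no amino acid, so total = 2 + 2 = 4.

4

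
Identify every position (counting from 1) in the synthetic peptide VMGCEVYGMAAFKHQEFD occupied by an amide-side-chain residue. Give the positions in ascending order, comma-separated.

15

Matching residues: Q15.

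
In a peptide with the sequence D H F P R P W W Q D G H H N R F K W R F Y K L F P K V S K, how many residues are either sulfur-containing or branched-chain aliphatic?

Sulfur-containing: C, M. Branched-chain aliphatic: I, L, V.
Sulfur-containing residues here: none (0).
Branched-chain aliphatic residues here: L23, V27 (2).
The two groups share no amino acid, so total = 0 + 2 = 2.

2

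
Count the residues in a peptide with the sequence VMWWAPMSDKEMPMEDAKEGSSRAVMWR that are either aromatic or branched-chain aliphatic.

5

Aromatic: F, W, Y. Branched-chain aliphatic: I, L, V.
Aromatic residues here: W3, W4, W27 (3).
Branched-chain aliphatic residues here: V1, V25 (2).
The two groups share no amino acid, so total = 3 + 2 = 5.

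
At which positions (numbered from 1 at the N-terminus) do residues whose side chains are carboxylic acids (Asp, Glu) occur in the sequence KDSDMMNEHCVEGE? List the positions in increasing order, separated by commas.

Matching residues: D2, D4, E8, E12, E14.

2, 4, 8, 12, 14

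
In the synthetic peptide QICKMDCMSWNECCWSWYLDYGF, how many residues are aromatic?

F, W, and Y each carry an aromatic ring on the side chain.
Matching residues: W10, W15, W17, Y18, Y21, F23.

6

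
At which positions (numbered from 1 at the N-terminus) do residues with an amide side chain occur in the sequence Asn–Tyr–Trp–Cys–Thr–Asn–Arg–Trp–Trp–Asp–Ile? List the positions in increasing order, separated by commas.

Only N (asparagine) and Q (glutamine) carry a side-chain carboxamide.
Matching residues: Asn1, Asn6.

1, 6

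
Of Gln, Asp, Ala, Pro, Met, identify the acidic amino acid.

Asp

The acidic residues are Asp (D) and Glu (E), whose side chains end in a carboxylate group.
Of the listed options, only Asp belongs to this group.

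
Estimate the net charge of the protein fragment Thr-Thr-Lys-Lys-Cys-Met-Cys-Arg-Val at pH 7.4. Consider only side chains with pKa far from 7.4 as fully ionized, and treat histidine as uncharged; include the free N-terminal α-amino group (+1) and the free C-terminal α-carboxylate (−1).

The side chains ionized at physiological pH are Lys/Arg (+1) and Asp/Glu (−1); with His treated as neutral, nothing else contributes.
Positive (K, R): Lys3, Lys4, Arg8 → +3.
Negative (D, E): none → −0.
The N-terminus (+1) and C-terminus (−1) cancel.
Net charge = (+3) + (−0) = +3.

+3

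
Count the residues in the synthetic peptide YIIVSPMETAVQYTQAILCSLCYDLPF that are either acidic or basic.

Acidic: D, E. Basic: H, K, R.
Acidic residues here: E8, D24 (2).
Basic residues here: none (0).
The two groups share no amino acid, so total = 2 + 0 = 2.

2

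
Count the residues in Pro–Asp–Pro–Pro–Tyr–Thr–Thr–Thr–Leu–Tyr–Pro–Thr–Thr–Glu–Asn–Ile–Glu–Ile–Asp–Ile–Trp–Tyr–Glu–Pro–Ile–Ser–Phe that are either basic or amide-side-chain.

1

Basic: H, K, R. Amide-side-chain: N, Q.
Basic residues here: none (0).
Amide-side-chain residues here: Asn15 (1).
The two groups share no amino acid, so total = 0 + 1 = 1.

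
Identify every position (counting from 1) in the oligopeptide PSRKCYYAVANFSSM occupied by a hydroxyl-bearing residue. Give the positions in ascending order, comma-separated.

S, T, and Y are the three residues with a side-chain hydroxyl.
Matching residues: S2, Y6, Y7, S13, S14.

2, 6, 7, 13, 14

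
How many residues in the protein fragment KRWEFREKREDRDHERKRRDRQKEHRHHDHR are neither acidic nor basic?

3

Acidic: D, E. Basic: K, R, H. All other residues are neither.
Matching residues: W3, F5, Q22.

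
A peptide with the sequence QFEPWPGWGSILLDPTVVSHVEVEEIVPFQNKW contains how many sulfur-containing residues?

0

Only Cys (C) and Met (M) have a sulfur atom in the side chain.
None of the 33 residues belong to this group.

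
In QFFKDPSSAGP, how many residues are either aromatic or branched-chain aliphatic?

2

Aromatic: F, W, Y. Branched-chain aliphatic: I, L, V.
Aromatic residues here: F2, F3 (2).
Branched-chain aliphatic residues here: none (0).
The two groups share no amino acid, so total = 2 + 0 = 2.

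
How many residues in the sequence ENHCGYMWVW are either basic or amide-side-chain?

2

Basic: H, K, R. Amide-side-chain: N, Q.
Basic residues here: H3 (1).
Amide-side-chain residues here: N2 (1).
The two groups share no amino acid, so total = 1 + 1 = 2.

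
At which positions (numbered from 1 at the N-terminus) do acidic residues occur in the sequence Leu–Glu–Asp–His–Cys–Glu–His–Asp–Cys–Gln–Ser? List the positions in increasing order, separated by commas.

2, 3, 6, 8

Only D (aspartate) and E (glutamate) carry a side-chain carboxylic acid.
Matching residues: Glu2, Asp3, Glu6, Asp8.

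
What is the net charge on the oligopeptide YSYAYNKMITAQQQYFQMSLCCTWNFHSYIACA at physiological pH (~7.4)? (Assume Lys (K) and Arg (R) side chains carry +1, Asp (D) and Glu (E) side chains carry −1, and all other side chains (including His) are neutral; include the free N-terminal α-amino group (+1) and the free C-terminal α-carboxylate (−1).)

Positive (K, R): K7 → +1.
Negative (D, E): none → −0.
The N-terminus (+1) and C-terminus (−1) cancel.
Net charge = (+1) + (−0) = +1.

+1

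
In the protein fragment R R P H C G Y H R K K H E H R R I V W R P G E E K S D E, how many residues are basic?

13

K, R, and H are the three residues with basic side chains (ε-amine, guanidinium, and imidazole respectively).
Matching residues: R1, R2, H4, H8, R9, K10, K11, H12, H14, R15, R16, R20, K25.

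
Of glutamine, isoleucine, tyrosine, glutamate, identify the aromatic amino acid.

Phenylalanine (F), tryptophan (W), and tyrosine (Y) have aromatic ring side chains.
Of the listed options, only tyrosine belongs to this group.

tyrosine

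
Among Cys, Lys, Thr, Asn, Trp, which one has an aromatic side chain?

Trp

F, W, and Y each carry an aromatic ring on the side chain.
Of the listed options, only Trp belongs to this group.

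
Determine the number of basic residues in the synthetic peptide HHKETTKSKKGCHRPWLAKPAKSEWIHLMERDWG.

12

Lysine (K), arginine (R), and histidine (H) have basic, nitrogen-containing side chains.
Matching residues: H1, H2, K3, K7, K9, K10, H13, R14, K19, K22, H27, R31.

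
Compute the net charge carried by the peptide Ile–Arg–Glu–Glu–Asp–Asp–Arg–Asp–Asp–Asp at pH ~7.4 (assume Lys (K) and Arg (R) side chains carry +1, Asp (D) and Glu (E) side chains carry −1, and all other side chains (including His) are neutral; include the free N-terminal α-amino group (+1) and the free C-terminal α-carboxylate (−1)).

Positive (K, R): Arg2, Arg7 → +2.
Negative (D, E): Glu3, Glu4, Asp5, Asp6, Asp8, Asp9, Asp10 → −7.
The N-terminus (+1) and C-terminus (−1) cancel.
Net charge = (+2) + (−7) = −5.

-5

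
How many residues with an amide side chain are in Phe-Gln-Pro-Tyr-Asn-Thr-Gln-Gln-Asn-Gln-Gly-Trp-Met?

6

Asparagine (N) and glutamine (Q) have uncharged amide side chains.
Matching residues: Gln2, Asn5, Gln7, Gln8, Asn9, Gln10.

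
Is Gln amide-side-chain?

Yes

Asparagine (N) and glutamine (Q) have uncharged amide side chains.
Glutamine is in this group.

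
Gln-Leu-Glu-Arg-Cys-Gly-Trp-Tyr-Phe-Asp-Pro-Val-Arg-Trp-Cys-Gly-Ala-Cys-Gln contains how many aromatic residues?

The aromatic amino acids are Phe (F, benzyl), Trp (W, indole), and Tyr (Y, phenol).
Matching residues: Trp7, Tyr8, Phe9, Trp14.

4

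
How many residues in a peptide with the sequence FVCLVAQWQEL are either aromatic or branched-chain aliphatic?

6

Aromatic: F, W, Y. Branched-chain aliphatic: I, L, V.
Aromatic residues here: F1, W8 (2).
Branched-chain aliphatic residues here: V2, L4, V5, L11 (4).
The two groups share no amino acid, so total = 2 + 4 = 6.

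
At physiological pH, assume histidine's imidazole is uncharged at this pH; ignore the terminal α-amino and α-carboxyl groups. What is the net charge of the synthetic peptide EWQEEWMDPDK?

-4

At pH ~7.4 the Lys and Arg side chains are protonated (+1), the Asp and Glu side chains are deprotonated (−1), and with His taken as neutral all other side chains carry no charge.
Positive (K, R): K11 → +1.
Negative (D, E): E1, E4, E5, D8, D10 → −5.
Net charge = (+1) + (−5) = −4.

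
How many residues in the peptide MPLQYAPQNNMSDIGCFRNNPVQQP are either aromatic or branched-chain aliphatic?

Aromatic: F, W, Y. Branched-chain aliphatic: I, L, V.
Aromatic residues here: Y5, F17 (2).
Branched-chain aliphatic residues here: L3, I14, V22 (3).
The two groups share no amino acid, so total = 2 + 3 = 5.

5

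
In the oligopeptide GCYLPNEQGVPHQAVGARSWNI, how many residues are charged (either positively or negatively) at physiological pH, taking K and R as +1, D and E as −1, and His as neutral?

Charged side chains at pH ~7.4: K, R (positive); D, E (negative).
Matching residues: E7, R18.

2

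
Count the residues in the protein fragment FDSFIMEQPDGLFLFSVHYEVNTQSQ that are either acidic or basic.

Acidic: D, E. Basic: H, K, R.
Acidic residues here: D2, E7, D10, E20 (4).
Basic residues here: H18 (1).
The two groups share no amino acid, so total = 4 + 1 = 5.

5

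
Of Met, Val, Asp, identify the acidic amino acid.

Aspartate (D) and glutamate (E) have carboxylic-acid side chains and are the acidic amino acids.
Of the listed options, only Asp belongs to this group.

Asp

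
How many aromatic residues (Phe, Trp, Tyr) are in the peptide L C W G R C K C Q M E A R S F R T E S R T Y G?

Matching residues: W3, F15, Y22.

3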